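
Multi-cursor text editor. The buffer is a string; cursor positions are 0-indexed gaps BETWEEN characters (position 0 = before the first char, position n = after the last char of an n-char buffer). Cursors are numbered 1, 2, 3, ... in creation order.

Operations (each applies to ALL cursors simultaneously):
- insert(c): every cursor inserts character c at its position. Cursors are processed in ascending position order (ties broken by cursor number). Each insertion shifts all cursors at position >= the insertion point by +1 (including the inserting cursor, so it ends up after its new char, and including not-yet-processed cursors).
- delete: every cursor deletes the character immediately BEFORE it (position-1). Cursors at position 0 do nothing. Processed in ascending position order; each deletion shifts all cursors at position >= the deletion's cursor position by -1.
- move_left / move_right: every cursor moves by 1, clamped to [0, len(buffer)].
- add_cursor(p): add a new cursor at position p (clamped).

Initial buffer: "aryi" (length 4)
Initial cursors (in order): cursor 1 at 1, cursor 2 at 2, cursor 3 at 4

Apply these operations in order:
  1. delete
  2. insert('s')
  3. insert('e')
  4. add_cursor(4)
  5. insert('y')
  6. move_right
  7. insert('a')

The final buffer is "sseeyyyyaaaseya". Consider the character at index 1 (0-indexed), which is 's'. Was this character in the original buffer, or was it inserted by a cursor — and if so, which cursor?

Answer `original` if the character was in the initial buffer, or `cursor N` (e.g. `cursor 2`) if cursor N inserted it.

After op 1 (delete): buffer="y" (len 1), cursors c1@0 c2@0 c3@1, authorship .
After op 2 (insert('s')): buffer="ssys" (len 4), cursors c1@2 c2@2 c3@4, authorship 12.3
After op 3 (insert('e')): buffer="sseeyse" (len 7), cursors c1@4 c2@4 c3@7, authorship 1212.33
After op 4 (add_cursor(4)): buffer="sseeyse" (len 7), cursors c1@4 c2@4 c4@4 c3@7, authorship 1212.33
After op 5 (insert('y')): buffer="sseeyyyysey" (len 11), cursors c1@7 c2@7 c4@7 c3@11, authorship 1212124.333
After op 6 (move_right): buffer="sseeyyyysey" (len 11), cursors c1@8 c2@8 c4@8 c3@11, authorship 1212124.333
After op 7 (insert('a')): buffer="sseeyyyyaaaseya" (len 15), cursors c1@11 c2@11 c4@11 c3@15, authorship 1212124.1243333
Authorship (.=original, N=cursor N): 1 2 1 2 1 2 4 . 1 2 4 3 3 3 3
Index 1: author = 2

Answer: cursor 2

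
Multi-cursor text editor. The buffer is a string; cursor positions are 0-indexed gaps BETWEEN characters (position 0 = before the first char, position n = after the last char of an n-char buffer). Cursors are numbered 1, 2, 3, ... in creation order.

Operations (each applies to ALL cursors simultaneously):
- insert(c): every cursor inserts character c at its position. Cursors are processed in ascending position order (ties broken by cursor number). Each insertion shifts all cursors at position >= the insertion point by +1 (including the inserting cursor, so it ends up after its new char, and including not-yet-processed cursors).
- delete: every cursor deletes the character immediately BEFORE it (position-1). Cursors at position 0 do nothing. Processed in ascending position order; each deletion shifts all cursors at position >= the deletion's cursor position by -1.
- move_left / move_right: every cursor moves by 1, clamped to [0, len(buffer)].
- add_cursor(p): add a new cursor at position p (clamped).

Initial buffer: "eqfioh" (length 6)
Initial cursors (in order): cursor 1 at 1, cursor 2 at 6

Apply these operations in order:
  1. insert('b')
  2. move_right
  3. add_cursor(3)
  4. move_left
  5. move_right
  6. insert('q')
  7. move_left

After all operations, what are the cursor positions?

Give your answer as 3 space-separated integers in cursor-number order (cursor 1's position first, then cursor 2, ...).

Answer: 4 10 4

Derivation:
After op 1 (insert('b')): buffer="ebqfiohb" (len 8), cursors c1@2 c2@8, authorship .1.....2
After op 2 (move_right): buffer="ebqfiohb" (len 8), cursors c1@3 c2@8, authorship .1.....2
After op 3 (add_cursor(3)): buffer="ebqfiohb" (len 8), cursors c1@3 c3@3 c2@8, authorship .1.....2
After op 4 (move_left): buffer="ebqfiohb" (len 8), cursors c1@2 c3@2 c2@7, authorship .1.....2
After op 5 (move_right): buffer="ebqfiohb" (len 8), cursors c1@3 c3@3 c2@8, authorship .1.....2
After op 6 (insert('q')): buffer="ebqqqfiohbq" (len 11), cursors c1@5 c3@5 c2@11, authorship .1.13....22
After op 7 (move_left): buffer="ebqqqfiohbq" (len 11), cursors c1@4 c3@4 c2@10, authorship .1.13....22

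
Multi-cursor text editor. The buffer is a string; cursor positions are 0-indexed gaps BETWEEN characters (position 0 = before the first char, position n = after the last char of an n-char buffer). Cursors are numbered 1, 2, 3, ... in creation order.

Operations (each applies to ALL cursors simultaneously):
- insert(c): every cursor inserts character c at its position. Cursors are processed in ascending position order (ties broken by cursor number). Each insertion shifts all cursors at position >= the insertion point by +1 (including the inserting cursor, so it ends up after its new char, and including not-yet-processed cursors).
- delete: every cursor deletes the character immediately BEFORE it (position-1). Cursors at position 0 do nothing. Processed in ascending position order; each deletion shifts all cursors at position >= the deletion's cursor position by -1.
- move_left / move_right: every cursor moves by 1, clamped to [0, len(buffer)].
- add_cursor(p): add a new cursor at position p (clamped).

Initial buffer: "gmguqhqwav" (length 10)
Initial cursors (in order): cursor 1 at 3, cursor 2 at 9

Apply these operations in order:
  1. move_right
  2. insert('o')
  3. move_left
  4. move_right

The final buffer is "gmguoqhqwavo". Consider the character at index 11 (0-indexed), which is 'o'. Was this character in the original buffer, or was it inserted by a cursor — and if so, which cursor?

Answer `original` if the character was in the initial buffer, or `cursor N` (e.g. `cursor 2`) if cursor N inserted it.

After op 1 (move_right): buffer="gmguqhqwav" (len 10), cursors c1@4 c2@10, authorship ..........
After op 2 (insert('o')): buffer="gmguoqhqwavo" (len 12), cursors c1@5 c2@12, authorship ....1......2
After op 3 (move_left): buffer="gmguoqhqwavo" (len 12), cursors c1@4 c2@11, authorship ....1......2
After op 4 (move_right): buffer="gmguoqhqwavo" (len 12), cursors c1@5 c2@12, authorship ....1......2
Authorship (.=original, N=cursor N): . . . . 1 . . . . . . 2
Index 11: author = 2

Answer: cursor 2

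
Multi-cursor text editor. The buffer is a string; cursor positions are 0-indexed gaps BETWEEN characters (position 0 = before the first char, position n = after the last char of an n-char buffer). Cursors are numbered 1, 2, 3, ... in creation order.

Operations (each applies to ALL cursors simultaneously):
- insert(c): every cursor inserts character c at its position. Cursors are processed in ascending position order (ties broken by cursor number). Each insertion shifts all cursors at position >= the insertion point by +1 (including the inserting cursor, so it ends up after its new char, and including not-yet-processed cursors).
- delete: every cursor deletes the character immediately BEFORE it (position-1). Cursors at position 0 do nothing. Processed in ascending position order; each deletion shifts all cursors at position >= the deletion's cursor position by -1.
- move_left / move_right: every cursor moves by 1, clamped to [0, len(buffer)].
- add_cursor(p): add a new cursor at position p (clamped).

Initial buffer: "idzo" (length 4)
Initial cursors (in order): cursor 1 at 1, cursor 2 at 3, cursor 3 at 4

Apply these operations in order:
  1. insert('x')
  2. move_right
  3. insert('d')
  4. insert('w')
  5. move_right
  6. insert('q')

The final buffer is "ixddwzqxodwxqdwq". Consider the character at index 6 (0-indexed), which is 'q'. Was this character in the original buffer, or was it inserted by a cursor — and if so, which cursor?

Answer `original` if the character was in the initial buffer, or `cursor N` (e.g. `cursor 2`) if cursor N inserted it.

Answer: cursor 1

Derivation:
After op 1 (insert('x')): buffer="ixdzxox" (len 7), cursors c1@2 c2@5 c3@7, authorship .1..2.3
After op 2 (move_right): buffer="ixdzxox" (len 7), cursors c1@3 c2@6 c3@7, authorship .1..2.3
After op 3 (insert('d')): buffer="ixddzxodxd" (len 10), cursors c1@4 c2@8 c3@10, authorship .1.1.2.233
After op 4 (insert('w')): buffer="ixddwzxodwxdw" (len 13), cursors c1@5 c2@10 c3@13, authorship .1.11.2.22333
After op 5 (move_right): buffer="ixddwzxodwxdw" (len 13), cursors c1@6 c2@11 c3@13, authorship .1.11.2.22333
After op 6 (insert('q')): buffer="ixddwzqxodwxqdwq" (len 16), cursors c1@7 c2@13 c3@16, authorship .1.11.12.2232333
Authorship (.=original, N=cursor N): . 1 . 1 1 . 1 2 . 2 2 3 2 3 3 3
Index 6: author = 1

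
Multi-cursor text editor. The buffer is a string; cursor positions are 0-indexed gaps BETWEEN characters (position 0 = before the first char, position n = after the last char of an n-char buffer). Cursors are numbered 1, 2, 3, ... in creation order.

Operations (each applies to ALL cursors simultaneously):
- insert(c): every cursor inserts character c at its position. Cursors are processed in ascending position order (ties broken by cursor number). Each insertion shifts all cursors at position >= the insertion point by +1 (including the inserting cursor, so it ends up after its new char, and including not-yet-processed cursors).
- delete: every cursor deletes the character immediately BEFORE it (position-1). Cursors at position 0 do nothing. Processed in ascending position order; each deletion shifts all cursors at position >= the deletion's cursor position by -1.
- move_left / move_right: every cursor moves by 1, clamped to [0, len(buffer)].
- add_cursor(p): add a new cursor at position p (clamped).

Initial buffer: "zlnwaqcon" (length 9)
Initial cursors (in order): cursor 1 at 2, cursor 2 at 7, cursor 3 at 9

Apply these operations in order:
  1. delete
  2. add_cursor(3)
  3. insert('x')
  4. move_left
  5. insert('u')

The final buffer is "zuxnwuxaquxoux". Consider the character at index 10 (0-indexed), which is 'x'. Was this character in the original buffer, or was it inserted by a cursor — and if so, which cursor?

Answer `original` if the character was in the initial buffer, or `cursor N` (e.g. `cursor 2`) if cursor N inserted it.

Answer: cursor 2

Derivation:
After op 1 (delete): buffer="znwaqo" (len 6), cursors c1@1 c2@5 c3@6, authorship ......
After op 2 (add_cursor(3)): buffer="znwaqo" (len 6), cursors c1@1 c4@3 c2@5 c3@6, authorship ......
After op 3 (insert('x')): buffer="zxnwxaqxox" (len 10), cursors c1@2 c4@5 c2@8 c3@10, authorship .1..4..2.3
After op 4 (move_left): buffer="zxnwxaqxox" (len 10), cursors c1@1 c4@4 c2@7 c3@9, authorship .1..4..2.3
After op 5 (insert('u')): buffer="zuxnwuxaquxoux" (len 14), cursors c1@2 c4@6 c2@10 c3@13, authorship .11..44..22.33
Authorship (.=original, N=cursor N): . 1 1 . . 4 4 . . 2 2 . 3 3
Index 10: author = 2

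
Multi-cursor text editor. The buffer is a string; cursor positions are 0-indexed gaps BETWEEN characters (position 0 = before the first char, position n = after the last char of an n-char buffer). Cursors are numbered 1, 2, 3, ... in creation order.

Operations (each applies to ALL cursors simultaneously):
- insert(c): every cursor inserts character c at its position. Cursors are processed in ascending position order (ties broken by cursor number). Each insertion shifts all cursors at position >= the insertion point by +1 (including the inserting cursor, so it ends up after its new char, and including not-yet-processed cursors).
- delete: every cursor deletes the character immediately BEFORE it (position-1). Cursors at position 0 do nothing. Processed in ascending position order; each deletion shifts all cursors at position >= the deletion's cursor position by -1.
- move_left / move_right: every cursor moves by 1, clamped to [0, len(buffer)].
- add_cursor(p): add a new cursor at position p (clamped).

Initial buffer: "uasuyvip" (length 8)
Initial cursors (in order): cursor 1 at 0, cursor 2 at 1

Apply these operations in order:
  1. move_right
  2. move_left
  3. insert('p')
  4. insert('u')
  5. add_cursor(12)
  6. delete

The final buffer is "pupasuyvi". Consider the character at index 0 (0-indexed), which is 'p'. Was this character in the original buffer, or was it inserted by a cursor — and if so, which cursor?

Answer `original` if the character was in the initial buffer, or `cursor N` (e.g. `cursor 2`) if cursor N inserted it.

After op 1 (move_right): buffer="uasuyvip" (len 8), cursors c1@1 c2@2, authorship ........
After op 2 (move_left): buffer="uasuyvip" (len 8), cursors c1@0 c2@1, authorship ........
After op 3 (insert('p')): buffer="pupasuyvip" (len 10), cursors c1@1 c2@3, authorship 1.2.......
After op 4 (insert('u')): buffer="puupuasuyvip" (len 12), cursors c1@2 c2@5, authorship 11.22.......
After op 5 (add_cursor(12)): buffer="puupuasuyvip" (len 12), cursors c1@2 c2@5 c3@12, authorship 11.22.......
After op 6 (delete): buffer="pupasuyvi" (len 9), cursors c1@1 c2@3 c3@9, authorship 1.2......
Authorship (.=original, N=cursor N): 1 . 2 . . . . . .
Index 0: author = 1

Answer: cursor 1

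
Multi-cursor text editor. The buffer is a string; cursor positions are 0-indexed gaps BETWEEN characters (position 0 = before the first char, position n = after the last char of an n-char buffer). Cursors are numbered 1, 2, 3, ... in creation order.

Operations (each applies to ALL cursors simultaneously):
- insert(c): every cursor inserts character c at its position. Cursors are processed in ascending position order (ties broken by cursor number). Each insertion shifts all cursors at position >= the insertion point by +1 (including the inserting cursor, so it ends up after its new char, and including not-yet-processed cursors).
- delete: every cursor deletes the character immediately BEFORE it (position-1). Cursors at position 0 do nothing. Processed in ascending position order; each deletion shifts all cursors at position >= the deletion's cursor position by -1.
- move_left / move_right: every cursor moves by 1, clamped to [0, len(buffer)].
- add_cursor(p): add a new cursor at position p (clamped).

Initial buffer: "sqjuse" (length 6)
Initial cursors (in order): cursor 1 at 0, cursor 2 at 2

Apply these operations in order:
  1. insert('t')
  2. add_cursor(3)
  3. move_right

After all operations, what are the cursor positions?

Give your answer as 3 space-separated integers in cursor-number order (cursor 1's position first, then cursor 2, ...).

Answer: 2 5 4

Derivation:
After op 1 (insert('t')): buffer="tsqtjuse" (len 8), cursors c1@1 c2@4, authorship 1..2....
After op 2 (add_cursor(3)): buffer="tsqtjuse" (len 8), cursors c1@1 c3@3 c2@4, authorship 1..2....
After op 3 (move_right): buffer="tsqtjuse" (len 8), cursors c1@2 c3@4 c2@5, authorship 1..2....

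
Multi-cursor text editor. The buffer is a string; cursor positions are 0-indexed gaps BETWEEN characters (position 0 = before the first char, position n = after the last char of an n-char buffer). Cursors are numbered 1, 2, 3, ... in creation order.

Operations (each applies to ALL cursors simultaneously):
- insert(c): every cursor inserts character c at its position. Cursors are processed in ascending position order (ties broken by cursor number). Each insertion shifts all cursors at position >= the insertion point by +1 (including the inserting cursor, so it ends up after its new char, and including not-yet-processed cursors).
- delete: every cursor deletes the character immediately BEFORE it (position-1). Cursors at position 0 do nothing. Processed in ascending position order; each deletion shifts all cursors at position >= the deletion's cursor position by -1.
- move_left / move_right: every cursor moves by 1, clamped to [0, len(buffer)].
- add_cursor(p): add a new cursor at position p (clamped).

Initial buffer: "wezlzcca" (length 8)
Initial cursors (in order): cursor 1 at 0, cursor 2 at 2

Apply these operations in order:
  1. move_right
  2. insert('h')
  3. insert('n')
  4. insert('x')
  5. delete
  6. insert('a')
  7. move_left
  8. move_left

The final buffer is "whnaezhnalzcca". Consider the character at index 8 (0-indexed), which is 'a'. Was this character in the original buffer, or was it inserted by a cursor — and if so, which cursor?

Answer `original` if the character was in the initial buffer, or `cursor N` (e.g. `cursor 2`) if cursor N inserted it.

After op 1 (move_right): buffer="wezlzcca" (len 8), cursors c1@1 c2@3, authorship ........
After op 2 (insert('h')): buffer="whezhlzcca" (len 10), cursors c1@2 c2@5, authorship .1..2.....
After op 3 (insert('n')): buffer="whnezhnlzcca" (len 12), cursors c1@3 c2@7, authorship .11..22.....
After op 4 (insert('x')): buffer="whnxezhnxlzcca" (len 14), cursors c1@4 c2@9, authorship .111..222.....
After op 5 (delete): buffer="whnezhnlzcca" (len 12), cursors c1@3 c2@7, authorship .11..22.....
After op 6 (insert('a')): buffer="whnaezhnalzcca" (len 14), cursors c1@4 c2@9, authorship .111..222.....
After op 7 (move_left): buffer="whnaezhnalzcca" (len 14), cursors c1@3 c2@8, authorship .111..222.....
After op 8 (move_left): buffer="whnaezhnalzcca" (len 14), cursors c1@2 c2@7, authorship .111..222.....
Authorship (.=original, N=cursor N): . 1 1 1 . . 2 2 2 . . . . .
Index 8: author = 2

Answer: cursor 2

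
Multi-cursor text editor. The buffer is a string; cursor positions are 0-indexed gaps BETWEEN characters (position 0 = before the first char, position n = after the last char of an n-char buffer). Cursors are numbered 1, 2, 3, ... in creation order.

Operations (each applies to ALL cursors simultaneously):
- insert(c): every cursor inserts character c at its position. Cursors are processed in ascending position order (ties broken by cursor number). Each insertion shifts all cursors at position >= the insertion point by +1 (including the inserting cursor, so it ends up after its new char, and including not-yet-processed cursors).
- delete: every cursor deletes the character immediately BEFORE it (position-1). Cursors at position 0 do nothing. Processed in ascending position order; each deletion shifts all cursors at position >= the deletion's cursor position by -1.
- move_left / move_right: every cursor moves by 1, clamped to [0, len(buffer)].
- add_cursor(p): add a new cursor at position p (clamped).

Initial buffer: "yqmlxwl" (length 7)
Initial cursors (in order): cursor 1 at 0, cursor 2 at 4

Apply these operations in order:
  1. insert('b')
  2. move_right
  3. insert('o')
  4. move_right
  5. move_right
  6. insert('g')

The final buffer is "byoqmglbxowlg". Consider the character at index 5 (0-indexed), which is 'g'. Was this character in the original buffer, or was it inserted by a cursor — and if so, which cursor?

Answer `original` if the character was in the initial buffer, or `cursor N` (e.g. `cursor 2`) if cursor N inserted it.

Answer: cursor 1

Derivation:
After op 1 (insert('b')): buffer="byqmlbxwl" (len 9), cursors c1@1 c2@6, authorship 1....2...
After op 2 (move_right): buffer="byqmlbxwl" (len 9), cursors c1@2 c2@7, authorship 1....2...
After op 3 (insert('o')): buffer="byoqmlbxowl" (len 11), cursors c1@3 c2@9, authorship 1.1...2.2..
After op 4 (move_right): buffer="byoqmlbxowl" (len 11), cursors c1@4 c2@10, authorship 1.1...2.2..
After op 5 (move_right): buffer="byoqmlbxowl" (len 11), cursors c1@5 c2@11, authorship 1.1...2.2..
After op 6 (insert('g')): buffer="byoqmglbxowlg" (len 13), cursors c1@6 c2@13, authorship 1.1..1.2.2..2
Authorship (.=original, N=cursor N): 1 . 1 . . 1 . 2 . 2 . . 2
Index 5: author = 1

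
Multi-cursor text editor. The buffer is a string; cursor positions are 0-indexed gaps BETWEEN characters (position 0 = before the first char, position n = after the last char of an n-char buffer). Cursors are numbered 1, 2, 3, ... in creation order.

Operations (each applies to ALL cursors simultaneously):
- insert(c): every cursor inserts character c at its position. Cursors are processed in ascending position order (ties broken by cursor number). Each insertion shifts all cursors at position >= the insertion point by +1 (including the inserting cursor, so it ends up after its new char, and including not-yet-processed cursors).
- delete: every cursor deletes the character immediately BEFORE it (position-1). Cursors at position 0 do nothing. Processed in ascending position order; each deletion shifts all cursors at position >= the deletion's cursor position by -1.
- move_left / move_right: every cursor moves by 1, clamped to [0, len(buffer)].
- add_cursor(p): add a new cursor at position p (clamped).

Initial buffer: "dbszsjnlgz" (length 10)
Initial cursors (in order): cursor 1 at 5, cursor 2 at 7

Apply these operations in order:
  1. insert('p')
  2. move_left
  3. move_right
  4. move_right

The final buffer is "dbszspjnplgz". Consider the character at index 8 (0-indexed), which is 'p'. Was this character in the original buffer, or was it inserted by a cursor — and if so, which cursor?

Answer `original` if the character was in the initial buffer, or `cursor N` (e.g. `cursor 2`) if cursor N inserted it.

After op 1 (insert('p')): buffer="dbszspjnplgz" (len 12), cursors c1@6 c2@9, authorship .....1..2...
After op 2 (move_left): buffer="dbszspjnplgz" (len 12), cursors c1@5 c2@8, authorship .....1..2...
After op 3 (move_right): buffer="dbszspjnplgz" (len 12), cursors c1@6 c2@9, authorship .....1..2...
After op 4 (move_right): buffer="dbszspjnplgz" (len 12), cursors c1@7 c2@10, authorship .....1..2...
Authorship (.=original, N=cursor N): . . . . . 1 . . 2 . . .
Index 8: author = 2

Answer: cursor 2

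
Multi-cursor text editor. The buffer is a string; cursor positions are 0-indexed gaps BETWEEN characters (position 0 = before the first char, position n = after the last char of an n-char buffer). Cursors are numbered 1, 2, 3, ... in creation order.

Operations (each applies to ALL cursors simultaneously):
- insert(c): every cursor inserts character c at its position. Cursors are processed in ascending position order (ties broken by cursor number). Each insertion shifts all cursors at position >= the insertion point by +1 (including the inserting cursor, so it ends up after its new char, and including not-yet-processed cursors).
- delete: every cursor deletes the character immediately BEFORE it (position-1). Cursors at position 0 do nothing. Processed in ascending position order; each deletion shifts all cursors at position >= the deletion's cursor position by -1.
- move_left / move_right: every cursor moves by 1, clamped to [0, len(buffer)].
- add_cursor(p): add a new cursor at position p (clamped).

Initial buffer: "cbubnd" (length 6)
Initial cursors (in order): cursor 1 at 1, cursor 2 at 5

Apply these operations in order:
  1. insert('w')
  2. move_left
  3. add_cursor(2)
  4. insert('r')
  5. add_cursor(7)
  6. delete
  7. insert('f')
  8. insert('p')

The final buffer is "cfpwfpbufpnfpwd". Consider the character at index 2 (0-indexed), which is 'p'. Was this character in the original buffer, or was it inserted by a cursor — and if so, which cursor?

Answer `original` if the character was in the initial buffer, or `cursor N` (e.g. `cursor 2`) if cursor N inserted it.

After op 1 (insert('w')): buffer="cwbubnwd" (len 8), cursors c1@2 c2@7, authorship .1....2.
After op 2 (move_left): buffer="cwbubnwd" (len 8), cursors c1@1 c2@6, authorship .1....2.
After op 3 (add_cursor(2)): buffer="cwbubnwd" (len 8), cursors c1@1 c3@2 c2@6, authorship .1....2.
After op 4 (insert('r')): buffer="crwrbubnrwd" (len 11), cursors c1@2 c3@4 c2@9, authorship .113....22.
After op 5 (add_cursor(7)): buffer="crwrbubnrwd" (len 11), cursors c1@2 c3@4 c4@7 c2@9, authorship .113....22.
After op 6 (delete): buffer="cwbunwd" (len 7), cursors c1@1 c3@2 c4@4 c2@5, authorship .1...2.
After op 7 (insert('f')): buffer="cfwfbufnfwd" (len 11), cursors c1@2 c3@4 c4@7 c2@9, authorship .113..4.22.
After op 8 (insert('p')): buffer="cfpwfpbufpnfpwd" (len 15), cursors c1@3 c3@6 c4@10 c2@13, authorship .11133..44.222.
Authorship (.=original, N=cursor N): . 1 1 1 3 3 . . 4 4 . 2 2 2 .
Index 2: author = 1

Answer: cursor 1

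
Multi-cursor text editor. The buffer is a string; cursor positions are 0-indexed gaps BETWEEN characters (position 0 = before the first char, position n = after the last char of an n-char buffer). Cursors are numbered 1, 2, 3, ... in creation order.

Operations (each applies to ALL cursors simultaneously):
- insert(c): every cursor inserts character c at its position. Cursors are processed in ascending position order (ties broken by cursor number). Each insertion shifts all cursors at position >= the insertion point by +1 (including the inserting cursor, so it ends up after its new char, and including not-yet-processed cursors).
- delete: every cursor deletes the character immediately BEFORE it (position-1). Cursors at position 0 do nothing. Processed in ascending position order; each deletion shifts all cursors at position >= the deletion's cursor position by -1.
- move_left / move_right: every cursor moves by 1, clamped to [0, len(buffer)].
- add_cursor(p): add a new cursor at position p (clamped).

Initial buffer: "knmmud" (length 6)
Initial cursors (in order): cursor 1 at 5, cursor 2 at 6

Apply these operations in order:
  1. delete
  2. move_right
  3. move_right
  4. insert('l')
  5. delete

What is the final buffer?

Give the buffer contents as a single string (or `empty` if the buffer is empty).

After op 1 (delete): buffer="knmm" (len 4), cursors c1@4 c2@4, authorship ....
After op 2 (move_right): buffer="knmm" (len 4), cursors c1@4 c2@4, authorship ....
After op 3 (move_right): buffer="knmm" (len 4), cursors c1@4 c2@4, authorship ....
After op 4 (insert('l')): buffer="knmmll" (len 6), cursors c1@6 c2@6, authorship ....12
After op 5 (delete): buffer="knmm" (len 4), cursors c1@4 c2@4, authorship ....

Answer: knmm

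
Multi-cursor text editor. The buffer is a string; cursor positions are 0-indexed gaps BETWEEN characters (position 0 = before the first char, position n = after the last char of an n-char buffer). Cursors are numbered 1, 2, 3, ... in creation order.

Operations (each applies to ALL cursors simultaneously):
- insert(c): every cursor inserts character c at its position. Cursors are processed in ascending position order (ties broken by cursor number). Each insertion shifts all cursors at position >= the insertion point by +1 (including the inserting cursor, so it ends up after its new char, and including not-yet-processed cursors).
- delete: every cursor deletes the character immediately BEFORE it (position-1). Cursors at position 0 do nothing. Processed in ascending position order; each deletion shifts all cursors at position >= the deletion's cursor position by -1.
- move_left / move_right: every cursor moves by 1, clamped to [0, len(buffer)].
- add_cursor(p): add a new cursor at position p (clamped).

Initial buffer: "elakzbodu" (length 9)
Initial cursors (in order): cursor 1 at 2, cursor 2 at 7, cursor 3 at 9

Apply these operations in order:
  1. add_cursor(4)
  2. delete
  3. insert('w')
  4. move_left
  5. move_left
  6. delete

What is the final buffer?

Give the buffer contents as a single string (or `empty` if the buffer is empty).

Answer: eawbdw

Derivation:
After op 1 (add_cursor(4)): buffer="elakzbodu" (len 9), cursors c1@2 c4@4 c2@7 c3@9, authorship .........
After op 2 (delete): buffer="eazbd" (len 5), cursors c1@1 c4@2 c2@4 c3@5, authorship .....
After op 3 (insert('w')): buffer="ewawzbwdw" (len 9), cursors c1@2 c4@4 c2@7 c3@9, authorship .1.4..2.3
After op 4 (move_left): buffer="ewawzbwdw" (len 9), cursors c1@1 c4@3 c2@6 c3@8, authorship .1.4..2.3
After op 5 (move_left): buffer="ewawzbwdw" (len 9), cursors c1@0 c4@2 c2@5 c3@7, authorship .1.4..2.3
After op 6 (delete): buffer="eawbdw" (len 6), cursors c1@0 c4@1 c2@3 c3@4, authorship ..4..3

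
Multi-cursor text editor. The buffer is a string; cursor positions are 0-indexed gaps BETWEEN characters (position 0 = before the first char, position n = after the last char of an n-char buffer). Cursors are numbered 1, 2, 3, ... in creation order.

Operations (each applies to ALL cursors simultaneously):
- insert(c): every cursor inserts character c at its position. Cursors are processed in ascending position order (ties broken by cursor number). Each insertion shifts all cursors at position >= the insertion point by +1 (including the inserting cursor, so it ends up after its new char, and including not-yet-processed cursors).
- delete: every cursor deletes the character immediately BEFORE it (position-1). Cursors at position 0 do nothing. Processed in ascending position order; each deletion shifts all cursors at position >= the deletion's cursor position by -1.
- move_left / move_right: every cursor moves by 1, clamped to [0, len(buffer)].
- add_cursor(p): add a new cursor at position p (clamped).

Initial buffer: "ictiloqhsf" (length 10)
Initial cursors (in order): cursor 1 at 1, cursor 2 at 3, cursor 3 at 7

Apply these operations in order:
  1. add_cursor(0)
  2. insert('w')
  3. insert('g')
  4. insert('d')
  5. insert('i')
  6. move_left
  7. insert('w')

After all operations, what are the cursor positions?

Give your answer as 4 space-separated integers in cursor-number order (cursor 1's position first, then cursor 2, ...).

After op 1 (add_cursor(0)): buffer="ictiloqhsf" (len 10), cursors c4@0 c1@1 c2@3 c3@7, authorship ..........
After op 2 (insert('w')): buffer="wiwctwiloqwhsf" (len 14), cursors c4@1 c1@3 c2@6 c3@11, authorship 4.1..2....3...
After op 3 (insert('g')): buffer="wgiwgctwgiloqwghsf" (len 18), cursors c4@2 c1@5 c2@9 c3@15, authorship 44.11..22....33...
After op 4 (insert('d')): buffer="wgdiwgdctwgdiloqwgdhsf" (len 22), cursors c4@3 c1@7 c2@12 c3@19, authorship 444.111..222....333...
After op 5 (insert('i')): buffer="wgdiiwgdictwgdiiloqwgdihsf" (len 26), cursors c4@4 c1@9 c2@15 c3@23, authorship 4444.1111..2222....3333...
After op 6 (move_left): buffer="wgdiiwgdictwgdiiloqwgdihsf" (len 26), cursors c4@3 c1@8 c2@14 c3@22, authorship 4444.1111..2222....3333...
After op 7 (insert('w')): buffer="wgdwiiwgdwictwgdwiiloqwgdwihsf" (len 30), cursors c4@4 c1@10 c2@17 c3@26, authorship 44444.11111..22222....33333...

Answer: 10 17 26 4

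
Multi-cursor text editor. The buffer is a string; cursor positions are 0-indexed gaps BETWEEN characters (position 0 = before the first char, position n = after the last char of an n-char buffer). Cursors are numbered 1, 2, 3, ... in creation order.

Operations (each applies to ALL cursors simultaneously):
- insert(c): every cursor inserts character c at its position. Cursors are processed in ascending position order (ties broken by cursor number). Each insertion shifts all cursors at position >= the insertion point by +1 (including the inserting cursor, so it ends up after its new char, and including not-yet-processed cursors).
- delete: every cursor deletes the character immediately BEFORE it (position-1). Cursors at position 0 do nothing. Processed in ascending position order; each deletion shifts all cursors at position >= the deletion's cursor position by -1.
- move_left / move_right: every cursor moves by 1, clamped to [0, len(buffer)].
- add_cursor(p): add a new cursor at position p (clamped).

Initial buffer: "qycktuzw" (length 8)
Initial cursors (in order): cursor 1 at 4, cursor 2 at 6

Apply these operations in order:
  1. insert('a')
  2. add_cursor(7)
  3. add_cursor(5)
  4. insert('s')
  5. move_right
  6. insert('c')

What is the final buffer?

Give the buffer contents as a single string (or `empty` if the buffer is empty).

After op 1 (insert('a')): buffer="qyckatuazw" (len 10), cursors c1@5 c2@8, authorship ....1..2..
After op 2 (add_cursor(7)): buffer="qyckatuazw" (len 10), cursors c1@5 c3@7 c2@8, authorship ....1..2..
After op 3 (add_cursor(5)): buffer="qyckatuazw" (len 10), cursors c1@5 c4@5 c3@7 c2@8, authorship ....1..2..
After op 4 (insert('s')): buffer="qyckasstusaszw" (len 14), cursors c1@7 c4@7 c3@10 c2@12, authorship ....114..322..
After op 5 (move_right): buffer="qyckasstusaszw" (len 14), cursors c1@8 c4@8 c3@11 c2@13, authorship ....114..322..
After op 6 (insert('c')): buffer="qyckasstccusacszcw" (len 18), cursors c1@10 c4@10 c3@14 c2@17, authorship ....114.14.3232.2.

Answer: qyckasstccusacszcw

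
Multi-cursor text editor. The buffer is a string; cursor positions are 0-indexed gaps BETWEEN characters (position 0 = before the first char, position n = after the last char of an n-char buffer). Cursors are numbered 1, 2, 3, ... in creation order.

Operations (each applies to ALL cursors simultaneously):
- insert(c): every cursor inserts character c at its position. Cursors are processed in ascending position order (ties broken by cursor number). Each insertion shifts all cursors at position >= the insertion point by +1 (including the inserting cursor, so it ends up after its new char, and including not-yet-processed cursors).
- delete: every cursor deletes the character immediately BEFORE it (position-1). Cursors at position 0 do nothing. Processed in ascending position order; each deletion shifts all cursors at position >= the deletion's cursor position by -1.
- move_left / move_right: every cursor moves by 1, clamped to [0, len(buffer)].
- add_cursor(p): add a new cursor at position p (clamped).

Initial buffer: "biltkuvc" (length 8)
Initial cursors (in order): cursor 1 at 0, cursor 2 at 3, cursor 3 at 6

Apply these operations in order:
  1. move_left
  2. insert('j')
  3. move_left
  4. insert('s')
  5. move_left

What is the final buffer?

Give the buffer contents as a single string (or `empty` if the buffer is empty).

After op 1 (move_left): buffer="biltkuvc" (len 8), cursors c1@0 c2@2 c3@5, authorship ........
After op 2 (insert('j')): buffer="jbijltkjuvc" (len 11), cursors c1@1 c2@4 c3@8, authorship 1..2...3...
After op 3 (move_left): buffer="jbijltkjuvc" (len 11), cursors c1@0 c2@3 c3@7, authorship 1..2...3...
After op 4 (insert('s')): buffer="sjbisjltksjuvc" (len 14), cursors c1@1 c2@5 c3@10, authorship 11..22...33...
After op 5 (move_left): buffer="sjbisjltksjuvc" (len 14), cursors c1@0 c2@4 c3@9, authorship 11..22...33...

Answer: sjbisjltksjuvc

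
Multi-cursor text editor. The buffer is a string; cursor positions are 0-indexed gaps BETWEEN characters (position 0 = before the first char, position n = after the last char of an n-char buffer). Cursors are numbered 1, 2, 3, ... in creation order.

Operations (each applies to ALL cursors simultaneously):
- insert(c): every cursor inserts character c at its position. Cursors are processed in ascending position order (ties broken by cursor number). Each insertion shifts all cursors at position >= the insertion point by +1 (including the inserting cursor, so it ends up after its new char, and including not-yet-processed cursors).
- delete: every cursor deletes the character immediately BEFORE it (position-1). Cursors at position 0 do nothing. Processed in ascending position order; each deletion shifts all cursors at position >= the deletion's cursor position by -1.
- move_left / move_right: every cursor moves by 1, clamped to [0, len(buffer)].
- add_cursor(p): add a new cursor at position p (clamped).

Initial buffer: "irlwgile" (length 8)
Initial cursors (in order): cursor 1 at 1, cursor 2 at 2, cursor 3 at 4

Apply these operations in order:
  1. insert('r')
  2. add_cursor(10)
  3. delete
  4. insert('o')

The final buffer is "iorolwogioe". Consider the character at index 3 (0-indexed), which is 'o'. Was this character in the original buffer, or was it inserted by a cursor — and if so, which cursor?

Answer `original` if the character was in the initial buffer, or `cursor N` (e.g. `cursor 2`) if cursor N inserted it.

Answer: cursor 2

Derivation:
After op 1 (insert('r')): buffer="irrrlwrgile" (len 11), cursors c1@2 c2@4 c3@7, authorship .1.2..3....
After op 2 (add_cursor(10)): buffer="irrrlwrgile" (len 11), cursors c1@2 c2@4 c3@7 c4@10, authorship .1.2..3....
After op 3 (delete): buffer="irlwgie" (len 7), cursors c1@1 c2@2 c3@4 c4@6, authorship .......
After op 4 (insert('o')): buffer="iorolwogioe" (len 11), cursors c1@2 c2@4 c3@7 c4@10, authorship .1.2..3..4.
Authorship (.=original, N=cursor N): . 1 . 2 . . 3 . . 4 .
Index 3: author = 2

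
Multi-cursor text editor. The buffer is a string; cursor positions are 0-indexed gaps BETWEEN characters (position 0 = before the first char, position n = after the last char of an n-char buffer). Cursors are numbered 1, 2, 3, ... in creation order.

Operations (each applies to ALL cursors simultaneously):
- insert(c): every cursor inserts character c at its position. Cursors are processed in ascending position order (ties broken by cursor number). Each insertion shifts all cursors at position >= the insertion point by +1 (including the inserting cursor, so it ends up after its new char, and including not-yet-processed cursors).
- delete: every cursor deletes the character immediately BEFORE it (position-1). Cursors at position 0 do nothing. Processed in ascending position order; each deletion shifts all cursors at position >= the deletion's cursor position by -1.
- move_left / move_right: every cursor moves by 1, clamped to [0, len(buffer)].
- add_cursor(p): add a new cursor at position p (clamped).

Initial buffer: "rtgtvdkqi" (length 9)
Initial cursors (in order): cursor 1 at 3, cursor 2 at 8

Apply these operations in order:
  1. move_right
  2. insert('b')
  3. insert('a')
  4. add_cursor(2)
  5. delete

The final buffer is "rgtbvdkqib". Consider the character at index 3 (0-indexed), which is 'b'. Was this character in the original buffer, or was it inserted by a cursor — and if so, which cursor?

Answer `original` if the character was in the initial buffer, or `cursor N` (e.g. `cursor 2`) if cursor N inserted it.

Answer: cursor 1

Derivation:
After op 1 (move_right): buffer="rtgtvdkqi" (len 9), cursors c1@4 c2@9, authorship .........
After op 2 (insert('b')): buffer="rtgtbvdkqib" (len 11), cursors c1@5 c2@11, authorship ....1.....2
After op 3 (insert('a')): buffer="rtgtbavdkqiba" (len 13), cursors c1@6 c2@13, authorship ....11.....22
After op 4 (add_cursor(2)): buffer="rtgtbavdkqiba" (len 13), cursors c3@2 c1@6 c2@13, authorship ....11.....22
After op 5 (delete): buffer="rgtbvdkqib" (len 10), cursors c3@1 c1@4 c2@10, authorship ...1.....2
Authorship (.=original, N=cursor N): . . . 1 . . . . . 2
Index 3: author = 1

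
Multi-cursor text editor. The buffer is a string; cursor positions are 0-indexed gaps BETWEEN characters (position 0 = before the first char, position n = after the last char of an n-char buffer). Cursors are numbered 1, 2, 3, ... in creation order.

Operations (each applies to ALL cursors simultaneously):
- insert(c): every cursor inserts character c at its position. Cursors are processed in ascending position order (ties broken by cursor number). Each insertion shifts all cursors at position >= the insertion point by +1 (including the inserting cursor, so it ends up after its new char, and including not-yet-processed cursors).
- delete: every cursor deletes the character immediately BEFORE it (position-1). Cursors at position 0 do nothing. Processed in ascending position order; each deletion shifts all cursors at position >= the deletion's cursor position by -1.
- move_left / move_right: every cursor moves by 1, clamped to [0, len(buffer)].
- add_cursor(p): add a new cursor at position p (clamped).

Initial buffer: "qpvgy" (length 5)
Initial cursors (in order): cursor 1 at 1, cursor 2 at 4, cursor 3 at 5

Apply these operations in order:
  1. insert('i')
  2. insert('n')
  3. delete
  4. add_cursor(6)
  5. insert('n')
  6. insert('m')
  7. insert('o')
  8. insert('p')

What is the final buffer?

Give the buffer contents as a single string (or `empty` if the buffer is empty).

Answer: qinmoppvginnmmooppyinmop

Derivation:
After op 1 (insert('i')): buffer="qipvgiyi" (len 8), cursors c1@2 c2@6 c3@8, authorship .1...2.3
After op 2 (insert('n')): buffer="qinpvginyin" (len 11), cursors c1@3 c2@8 c3@11, authorship .11...22.33
After op 3 (delete): buffer="qipvgiyi" (len 8), cursors c1@2 c2@6 c3@8, authorship .1...2.3
After op 4 (add_cursor(6)): buffer="qipvgiyi" (len 8), cursors c1@2 c2@6 c4@6 c3@8, authorship .1...2.3
After op 5 (insert('n')): buffer="qinpvginnyin" (len 12), cursors c1@3 c2@9 c4@9 c3@12, authorship .11...224.33
After op 6 (insert('m')): buffer="qinmpvginnmmyinm" (len 16), cursors c1@4 c2@12 c4@12 c3@16, authorship .111...22424.333
After op 7 (insert('o')): buffer="qinmopvginnmmooyinmo" (len 20), cursors c1@5 c2@15 c4@15 c3@20, authorship .1111...2242424.3333
After op 8 (insert('p')): buffer="qinmoppvginnmmooppyinmop" (len 24), cursors c1@6 c2@18 c4@18 c3@24, authorship .11111...224242424.33333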